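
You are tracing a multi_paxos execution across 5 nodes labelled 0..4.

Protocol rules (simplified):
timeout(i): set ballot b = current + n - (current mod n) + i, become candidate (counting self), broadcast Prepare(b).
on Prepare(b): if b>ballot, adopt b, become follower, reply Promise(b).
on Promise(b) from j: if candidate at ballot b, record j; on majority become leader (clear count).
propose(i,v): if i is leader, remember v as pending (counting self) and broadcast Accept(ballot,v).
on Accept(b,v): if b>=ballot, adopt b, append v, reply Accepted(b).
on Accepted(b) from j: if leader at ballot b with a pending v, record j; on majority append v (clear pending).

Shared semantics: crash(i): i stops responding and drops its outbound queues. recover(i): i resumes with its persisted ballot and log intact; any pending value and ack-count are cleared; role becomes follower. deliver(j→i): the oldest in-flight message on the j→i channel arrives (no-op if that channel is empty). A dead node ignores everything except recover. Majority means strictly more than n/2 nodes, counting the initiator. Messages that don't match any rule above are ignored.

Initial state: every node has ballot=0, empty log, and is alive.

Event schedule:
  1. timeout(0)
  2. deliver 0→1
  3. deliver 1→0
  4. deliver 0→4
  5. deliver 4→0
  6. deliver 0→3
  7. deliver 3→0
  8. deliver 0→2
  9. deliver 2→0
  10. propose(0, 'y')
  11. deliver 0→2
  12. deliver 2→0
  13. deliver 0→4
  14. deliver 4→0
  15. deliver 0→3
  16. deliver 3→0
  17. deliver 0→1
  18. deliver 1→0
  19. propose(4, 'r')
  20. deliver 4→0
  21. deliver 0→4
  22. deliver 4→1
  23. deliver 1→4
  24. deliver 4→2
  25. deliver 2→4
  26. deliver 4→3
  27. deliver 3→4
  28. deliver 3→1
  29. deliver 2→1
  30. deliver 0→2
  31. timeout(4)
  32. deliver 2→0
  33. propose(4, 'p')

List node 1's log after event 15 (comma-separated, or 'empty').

e1 timeout(0): 0[cand,b=5,-]
e2 deliver 0→1: 1[foll,b=5,-]
e3 deliver 1→0: ·
e4 deliver 0→4: 4[foll,b=5,-]
e5 deliver 4→0: 0[lead,b=5,-]
e6 deliver 0→3: 3[foll,b=5,-]
e7 deliver 3→0: ·
e8 deliver 0→2: 2[foll,b=5,-]
e9 deliver 2→0: ·
e10 propose(0,'y'): ·
e11 deliver 0→2: 2[foll,b=5,y]
e12 deliver 2→0: ·
e13 deliver 0→4: 4[foll,b=5,y]
e14 deliver 4→0: 0[lead,b=5,y]
e15 deliver 0→3: 3[foll,b=5,y]

empty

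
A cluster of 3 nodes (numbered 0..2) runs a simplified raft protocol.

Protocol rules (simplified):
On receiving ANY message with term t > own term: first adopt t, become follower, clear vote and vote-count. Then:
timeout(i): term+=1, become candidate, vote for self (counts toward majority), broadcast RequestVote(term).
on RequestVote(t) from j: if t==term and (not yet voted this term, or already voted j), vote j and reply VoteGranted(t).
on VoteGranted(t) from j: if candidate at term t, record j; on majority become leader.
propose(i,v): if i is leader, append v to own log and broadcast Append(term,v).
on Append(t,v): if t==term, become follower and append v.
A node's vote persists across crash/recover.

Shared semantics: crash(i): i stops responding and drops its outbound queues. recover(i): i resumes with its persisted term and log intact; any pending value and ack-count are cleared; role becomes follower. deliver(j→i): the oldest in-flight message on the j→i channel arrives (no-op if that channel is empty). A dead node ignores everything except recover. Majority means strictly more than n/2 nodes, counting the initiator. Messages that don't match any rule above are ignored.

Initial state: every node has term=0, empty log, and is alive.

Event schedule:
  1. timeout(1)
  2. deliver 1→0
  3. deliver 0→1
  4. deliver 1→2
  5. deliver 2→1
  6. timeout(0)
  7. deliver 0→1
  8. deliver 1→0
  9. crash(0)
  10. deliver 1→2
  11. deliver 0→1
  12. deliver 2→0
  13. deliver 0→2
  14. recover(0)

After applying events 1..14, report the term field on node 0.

after 1 — timeout(1): n1:cand/t1/[-]
after 2 — deliver 1→0: n0:foll/t1/[-]
after 3 — deliver 0→1: n1:lead/t1/[-]
after 4 — deliver 1→2: n2:foll/t1/[-]
after 5 — deliver 2→1: ·
after 6 — timeout(0): n0:cand/t2/[-]
after 7 — deliver 0→1: n1:foll/t2/[-]
after 8 — deliver 1→0: n0:lead/t2/[-]
after 9 — crash(0): n0:✗lead/t2/[-]
after 10 — deliver 1→2: ·
after 11 — deliver 0→1: ·
after 12 — deliver 2→0: ·
after 13 — deliver 0→2: ·
after 14 — recover(0): n0:foll/t2/[-]

2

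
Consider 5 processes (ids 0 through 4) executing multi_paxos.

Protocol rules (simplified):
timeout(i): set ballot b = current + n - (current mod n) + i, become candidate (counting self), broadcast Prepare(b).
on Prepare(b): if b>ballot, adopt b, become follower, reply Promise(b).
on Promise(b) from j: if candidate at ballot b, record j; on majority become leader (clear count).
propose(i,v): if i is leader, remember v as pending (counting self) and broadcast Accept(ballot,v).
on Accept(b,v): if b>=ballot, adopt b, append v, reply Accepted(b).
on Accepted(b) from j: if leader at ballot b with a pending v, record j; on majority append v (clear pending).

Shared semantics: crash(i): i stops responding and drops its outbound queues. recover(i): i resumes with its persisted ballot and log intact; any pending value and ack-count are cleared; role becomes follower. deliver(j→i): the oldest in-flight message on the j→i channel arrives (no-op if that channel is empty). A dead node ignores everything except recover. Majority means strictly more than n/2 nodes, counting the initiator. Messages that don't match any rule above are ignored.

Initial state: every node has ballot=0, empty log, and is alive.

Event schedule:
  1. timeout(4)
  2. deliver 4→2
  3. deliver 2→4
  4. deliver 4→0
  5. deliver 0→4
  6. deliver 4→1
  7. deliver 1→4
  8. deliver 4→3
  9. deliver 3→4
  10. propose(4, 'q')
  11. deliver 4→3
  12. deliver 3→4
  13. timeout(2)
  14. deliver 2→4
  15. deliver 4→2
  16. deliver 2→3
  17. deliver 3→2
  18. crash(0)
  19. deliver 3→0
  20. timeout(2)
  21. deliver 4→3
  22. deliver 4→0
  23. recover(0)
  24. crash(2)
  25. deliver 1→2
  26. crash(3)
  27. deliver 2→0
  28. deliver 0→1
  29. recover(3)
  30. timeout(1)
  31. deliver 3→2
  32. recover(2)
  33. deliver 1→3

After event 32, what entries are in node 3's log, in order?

1. timeout(4):  <4:cand b9 ->
2. deliver 4→2:  <2:foll b9 ->
3. deliver 2→4:  nop
4. deliver 4→0:  <0:foll b9 ->
5. deliver 0→4:  <4:lead b9 ->
6. deliver 4→1:  <1:foll b9 ->
7. deliver 1→4:  nop
8. deliver 4→3:  <3:foll b9 ->
9. deliver 3→4:  nop
10. propose(4,'q'):  nop
11. deliver 4→3:  <3:foll b9 q>
12. deliver 3→4:  nop
13. timeout(2):  <2:cand b12 ->
14. deliver 2→4:  <4:foll b12 ->
15. deliver 4→2:  nop
16. deliver 2→3:  <3:foll b12 q>
17. deliver 3→2:  nop
18. crash(0):  <0:✗foll b9 ->
19. deliver 3→0:  nop
20. timeout(2):  <2:cand b17 ->
21. deliver 4→3:  nop
22. deliver 4→0:  nop
23. recover(0):  <0:foll b9 ->
24. crash(2):  <2:✗cand b17 ->
25. deliver 1→2:  nop
26. crash(3):  <3:✗foll b12 q>
27. deliver 2→0:  nop
28. deliver 0→1:  nop
29. recover(3):  <3:foll b12 q>
30. timeout(1):  <1:cand b11 ->
31. deliver 3→2:  nop
32. recover(2):  <2:foll b17 ->

q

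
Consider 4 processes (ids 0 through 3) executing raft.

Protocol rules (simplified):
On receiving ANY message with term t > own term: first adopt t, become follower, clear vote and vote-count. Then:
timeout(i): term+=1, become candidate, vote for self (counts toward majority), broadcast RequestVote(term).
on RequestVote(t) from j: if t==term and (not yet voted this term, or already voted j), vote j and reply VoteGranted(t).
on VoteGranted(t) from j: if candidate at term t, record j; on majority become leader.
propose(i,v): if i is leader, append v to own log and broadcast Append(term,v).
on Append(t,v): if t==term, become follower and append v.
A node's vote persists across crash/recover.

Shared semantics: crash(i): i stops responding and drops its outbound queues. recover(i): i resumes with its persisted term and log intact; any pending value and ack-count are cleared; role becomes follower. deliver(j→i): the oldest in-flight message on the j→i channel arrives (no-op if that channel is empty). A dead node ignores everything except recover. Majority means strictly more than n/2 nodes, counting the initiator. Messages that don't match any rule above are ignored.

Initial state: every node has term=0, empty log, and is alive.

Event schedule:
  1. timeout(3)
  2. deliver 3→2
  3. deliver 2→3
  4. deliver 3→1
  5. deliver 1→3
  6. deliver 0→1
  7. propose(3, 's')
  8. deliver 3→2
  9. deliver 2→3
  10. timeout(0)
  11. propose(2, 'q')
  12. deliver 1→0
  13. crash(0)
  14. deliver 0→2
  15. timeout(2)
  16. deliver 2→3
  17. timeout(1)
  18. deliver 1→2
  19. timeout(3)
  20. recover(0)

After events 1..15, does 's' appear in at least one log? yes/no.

step 1 timeout(3): 3={cand,t=1,log=-}
step 2 deliver 3→2: 2={foll,t=1,log=-}
step 3 deliver 2→3: —
step 4 deliver 3→1: 1={foll,t=1,log=-}
step 5 deliver 1→3: 3={lead,t=1,log=-}
step 6 deliver 0→1: —
step 7 propose(3,'s'): 3={lead,t=1,log=s}
step 8 deliver 3→2: 2={foll,t=1,log=s}
step 9 deliver 2→3: —
step 10 timeout(0): 0={cand,t=1,log=-}
step 11 propose(2,'q'): —
step 12 deliver 1→0: —
step 13 crash(0): 0={✗cand,t=1,log=-}
step 14 deliver 0→2: —
step 15 timeout(2): 2={cand,t=2,log=s}

yes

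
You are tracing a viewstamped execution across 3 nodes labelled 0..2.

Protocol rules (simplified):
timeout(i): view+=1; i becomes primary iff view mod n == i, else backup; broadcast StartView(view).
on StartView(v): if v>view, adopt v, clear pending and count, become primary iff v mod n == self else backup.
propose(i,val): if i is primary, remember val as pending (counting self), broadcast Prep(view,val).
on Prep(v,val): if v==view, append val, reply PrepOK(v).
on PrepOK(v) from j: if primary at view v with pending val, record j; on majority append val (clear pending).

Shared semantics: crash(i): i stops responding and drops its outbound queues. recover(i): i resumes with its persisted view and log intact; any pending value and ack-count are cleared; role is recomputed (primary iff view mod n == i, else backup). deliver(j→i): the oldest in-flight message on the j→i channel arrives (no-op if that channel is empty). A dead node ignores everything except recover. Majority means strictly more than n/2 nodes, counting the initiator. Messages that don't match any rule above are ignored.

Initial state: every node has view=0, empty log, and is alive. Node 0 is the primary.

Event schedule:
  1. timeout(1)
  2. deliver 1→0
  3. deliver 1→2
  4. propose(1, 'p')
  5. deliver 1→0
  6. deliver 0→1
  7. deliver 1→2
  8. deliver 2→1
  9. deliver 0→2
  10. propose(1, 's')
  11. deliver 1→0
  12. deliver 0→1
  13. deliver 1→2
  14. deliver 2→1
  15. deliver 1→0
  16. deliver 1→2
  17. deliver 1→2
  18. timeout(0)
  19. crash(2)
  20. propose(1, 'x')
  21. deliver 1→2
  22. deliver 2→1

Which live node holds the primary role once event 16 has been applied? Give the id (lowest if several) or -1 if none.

after 1 — timeout(1): n1:prim/v1/[-]
after 2 — deliver 1→0: n0:back/v1/[-]
after 3 — deliver 1→2: n2:back/v1/[-]
after 4 — propose(1,'p'): ·
after 5 — deliver 1→0: n0:back/v1/[p]
after 6 — deliver 0→1: n1:prim/v1/[p]
after 7 — deliver 1→2: n2:back/v1/[p]
after 8 — deliver 2→1: ·
after 9 — deliver 0→2: ·
after 10 — propose(1,'s'): ·
after 11 — deliver 1→0: n0:back/v1/[p,s]
after 12 — deliver 0→1: n1:prim/v1/[p,s]
after 13 — deliver 1→2: n2:back/v1/[p,s]
after 14 — deliver 2→1: ·
after 15 — deliver 1→0: ·
after 16 — deliver 1→2: ·

1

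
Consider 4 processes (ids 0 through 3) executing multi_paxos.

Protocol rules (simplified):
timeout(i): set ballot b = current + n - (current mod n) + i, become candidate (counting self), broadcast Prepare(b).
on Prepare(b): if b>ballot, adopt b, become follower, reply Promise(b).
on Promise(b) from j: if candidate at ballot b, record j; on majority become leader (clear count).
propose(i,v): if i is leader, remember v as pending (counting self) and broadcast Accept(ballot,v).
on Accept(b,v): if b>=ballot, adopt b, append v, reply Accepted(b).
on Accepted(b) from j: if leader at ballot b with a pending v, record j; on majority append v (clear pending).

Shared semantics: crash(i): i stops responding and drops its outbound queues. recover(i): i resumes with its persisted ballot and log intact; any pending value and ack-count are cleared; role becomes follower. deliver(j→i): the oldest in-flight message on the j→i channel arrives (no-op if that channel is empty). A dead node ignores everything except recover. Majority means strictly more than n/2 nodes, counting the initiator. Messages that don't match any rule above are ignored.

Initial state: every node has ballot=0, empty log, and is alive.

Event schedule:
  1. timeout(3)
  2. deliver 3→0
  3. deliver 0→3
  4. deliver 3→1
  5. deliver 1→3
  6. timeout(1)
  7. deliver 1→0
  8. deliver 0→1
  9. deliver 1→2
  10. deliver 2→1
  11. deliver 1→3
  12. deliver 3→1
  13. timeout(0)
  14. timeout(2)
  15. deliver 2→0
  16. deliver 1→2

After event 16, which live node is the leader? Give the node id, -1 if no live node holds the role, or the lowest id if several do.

1

after 1 — timeout(3): n3:cand/b7/[-]
after 2 — deliver 3→0: n0:foll/b7/[-]
after 3 — deliver 0→3: ·
after 4 — deliver 3→1: n1:foll/b7/[-]
after 5 — deliver 1→3: n3:lead/b7/[-]
after 6 — timeout(1): n1:cand/b9/[-]
after 7 — deliver 1→0: n0:foll/b9/[-]
after 8 — deliver 0→1: ·
after 9 — deliver 1→2: n2:foll/b9/[-]
after 10 — deliver 2→1: n1:lead/b9/[-]
after 11 — deliver 1→3: n3:foll/b9/[-]
after 12 — deliver 3→1: ·
after 13 — timeout(0): n0:cand/b12/[-]
after 14 — timeout(2): n2:cand/b14/[-]
after 15 — deliver 2→0: n0:foll/b14/[-]
after 16 — deliver 1→2: ·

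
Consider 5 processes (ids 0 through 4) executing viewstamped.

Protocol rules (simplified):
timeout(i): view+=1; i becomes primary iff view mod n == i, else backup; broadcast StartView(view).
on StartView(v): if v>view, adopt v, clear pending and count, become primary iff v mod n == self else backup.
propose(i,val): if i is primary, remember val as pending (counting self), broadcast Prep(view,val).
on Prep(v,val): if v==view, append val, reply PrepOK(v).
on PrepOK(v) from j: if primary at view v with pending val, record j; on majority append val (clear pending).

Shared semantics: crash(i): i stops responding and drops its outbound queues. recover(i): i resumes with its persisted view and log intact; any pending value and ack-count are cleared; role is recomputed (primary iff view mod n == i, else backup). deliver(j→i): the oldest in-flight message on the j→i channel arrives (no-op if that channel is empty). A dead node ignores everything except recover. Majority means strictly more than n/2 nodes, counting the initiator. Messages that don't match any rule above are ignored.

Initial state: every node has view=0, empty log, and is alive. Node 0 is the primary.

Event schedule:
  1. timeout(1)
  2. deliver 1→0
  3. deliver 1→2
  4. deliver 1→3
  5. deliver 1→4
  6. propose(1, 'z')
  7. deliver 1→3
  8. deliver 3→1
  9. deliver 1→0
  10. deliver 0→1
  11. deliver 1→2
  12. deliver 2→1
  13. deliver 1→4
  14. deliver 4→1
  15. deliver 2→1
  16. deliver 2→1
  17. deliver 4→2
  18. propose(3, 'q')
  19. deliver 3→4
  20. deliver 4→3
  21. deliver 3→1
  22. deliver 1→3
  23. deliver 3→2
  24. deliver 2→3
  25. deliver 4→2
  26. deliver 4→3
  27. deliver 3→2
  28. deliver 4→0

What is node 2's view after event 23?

1

[1] timeout(1) → N1(prim v1 [-])
[2] deliver 1→0 → N0(back v1 [-])
[3] deliver 1→2 → N2(back v1 [-])
[4] deliver 1→3 → N3(back v1 [-])
[5] deliver 1→4 → N4(back v1 [-])
[6] propose(1,'z') → ∅
[7] deliver 1→3 → N3(back v1 [z])
[8] deliver 3→1 → ∅
[9] deliver 1→0 → N0(back v1 [z])
[10] deliver 0→1 → N1(prim v1 [z])
[11] deliver 1→2 → N2(back v1 [z])
[12] deliver 2→1 → ∅
[13] deliver 1→4 → N4(back v1 [z])
[14] deliver 4→1 → ∅
[15] deliver 2→1 → ∅
[16] deliver 2→1 → ∅
[17] deliver 4→2 → ∅
[18] propose(3,'q') → ∅
[19] deliver 3→4 → ∅
[20] deliver 4→3 → ∅
[21] deliver 3→1 → ∅
[22] deliver 1→3 → ∅
[23] deliver 3→2 → ∅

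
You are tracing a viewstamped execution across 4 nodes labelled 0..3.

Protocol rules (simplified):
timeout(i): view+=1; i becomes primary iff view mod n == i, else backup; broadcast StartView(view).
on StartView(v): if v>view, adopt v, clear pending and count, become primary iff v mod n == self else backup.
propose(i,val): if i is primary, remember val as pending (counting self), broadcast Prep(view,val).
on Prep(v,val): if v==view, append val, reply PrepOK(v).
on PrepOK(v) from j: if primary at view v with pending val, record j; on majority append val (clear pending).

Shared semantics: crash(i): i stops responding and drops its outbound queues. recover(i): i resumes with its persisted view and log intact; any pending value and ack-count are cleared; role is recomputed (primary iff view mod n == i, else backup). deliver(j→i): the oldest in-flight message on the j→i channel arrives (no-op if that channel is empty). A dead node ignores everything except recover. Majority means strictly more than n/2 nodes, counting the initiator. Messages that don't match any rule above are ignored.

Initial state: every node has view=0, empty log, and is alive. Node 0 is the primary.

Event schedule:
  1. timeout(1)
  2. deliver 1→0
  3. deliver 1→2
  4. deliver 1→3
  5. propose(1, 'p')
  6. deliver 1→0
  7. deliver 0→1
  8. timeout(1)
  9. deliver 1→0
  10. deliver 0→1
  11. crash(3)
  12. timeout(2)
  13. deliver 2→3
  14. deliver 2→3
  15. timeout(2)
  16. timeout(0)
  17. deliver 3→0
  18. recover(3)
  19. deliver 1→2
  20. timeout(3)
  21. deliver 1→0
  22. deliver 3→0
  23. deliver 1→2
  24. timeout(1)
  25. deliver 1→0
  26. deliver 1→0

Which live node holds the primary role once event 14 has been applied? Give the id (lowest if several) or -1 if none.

e1 timeout(1): 1[prim,v=1,-]
e2 deliver 1→0: 0[back,v=1,-]
e3 deliver 1→2: 2[back,v=1,-]
e4 deliver 1→3: 3[back,v=1,-]
e5 propose(1,'p'): ·
e6 deliver 1→0: 0[back,v=1,p]
e7 deliver 0→1: ·
e8 timeout(1): 1[back,v=2,-]
e9 deliver 1→0: 0[back,v=2,p]
e10 deliver 0→1: ·
e11 crash(3): 3[✗back,v=1,-]
e12 timeout(2): 2[prim,v=2,-]
e13 deliver 2→3: ·
e14 deliver 2→3: ·

2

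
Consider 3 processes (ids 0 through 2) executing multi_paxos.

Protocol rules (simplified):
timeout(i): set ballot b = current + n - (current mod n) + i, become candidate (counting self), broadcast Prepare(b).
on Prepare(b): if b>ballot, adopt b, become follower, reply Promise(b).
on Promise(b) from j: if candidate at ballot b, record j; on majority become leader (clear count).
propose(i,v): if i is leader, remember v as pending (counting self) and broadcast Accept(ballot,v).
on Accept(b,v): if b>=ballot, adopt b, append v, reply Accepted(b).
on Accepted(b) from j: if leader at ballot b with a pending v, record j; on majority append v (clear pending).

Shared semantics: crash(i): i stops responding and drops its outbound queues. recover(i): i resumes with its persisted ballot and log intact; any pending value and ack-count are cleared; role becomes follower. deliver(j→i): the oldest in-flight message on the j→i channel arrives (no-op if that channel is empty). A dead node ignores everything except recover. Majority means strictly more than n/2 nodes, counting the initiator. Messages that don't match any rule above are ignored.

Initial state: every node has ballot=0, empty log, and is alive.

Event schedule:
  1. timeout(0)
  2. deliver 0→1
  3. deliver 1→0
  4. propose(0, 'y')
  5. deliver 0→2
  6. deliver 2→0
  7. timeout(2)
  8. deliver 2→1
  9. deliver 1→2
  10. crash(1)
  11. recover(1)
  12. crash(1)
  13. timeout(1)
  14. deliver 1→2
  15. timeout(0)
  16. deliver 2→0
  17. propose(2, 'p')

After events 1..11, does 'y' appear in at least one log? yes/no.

1. timeout(0):  <0:cand b3 ->
2. deliver 0→1:  <1:foll b3 ->
3. deliver 1→0:  <0:lead b3 ->
4. propose(0,'y'):  nop
5. deliver 0→2:  <2:foll b3 ->
6. deliver 2→0:  nop
7. timeout(2):  <2:cand b8 ->
8. deliver 2→1:  <1:foll b8 ->
9. deliver 1→2:  <2:lead b8 ->
10. crash(1):  <1:✗foll b8 ->
11. recover(1):  <1:foll b8 ->

no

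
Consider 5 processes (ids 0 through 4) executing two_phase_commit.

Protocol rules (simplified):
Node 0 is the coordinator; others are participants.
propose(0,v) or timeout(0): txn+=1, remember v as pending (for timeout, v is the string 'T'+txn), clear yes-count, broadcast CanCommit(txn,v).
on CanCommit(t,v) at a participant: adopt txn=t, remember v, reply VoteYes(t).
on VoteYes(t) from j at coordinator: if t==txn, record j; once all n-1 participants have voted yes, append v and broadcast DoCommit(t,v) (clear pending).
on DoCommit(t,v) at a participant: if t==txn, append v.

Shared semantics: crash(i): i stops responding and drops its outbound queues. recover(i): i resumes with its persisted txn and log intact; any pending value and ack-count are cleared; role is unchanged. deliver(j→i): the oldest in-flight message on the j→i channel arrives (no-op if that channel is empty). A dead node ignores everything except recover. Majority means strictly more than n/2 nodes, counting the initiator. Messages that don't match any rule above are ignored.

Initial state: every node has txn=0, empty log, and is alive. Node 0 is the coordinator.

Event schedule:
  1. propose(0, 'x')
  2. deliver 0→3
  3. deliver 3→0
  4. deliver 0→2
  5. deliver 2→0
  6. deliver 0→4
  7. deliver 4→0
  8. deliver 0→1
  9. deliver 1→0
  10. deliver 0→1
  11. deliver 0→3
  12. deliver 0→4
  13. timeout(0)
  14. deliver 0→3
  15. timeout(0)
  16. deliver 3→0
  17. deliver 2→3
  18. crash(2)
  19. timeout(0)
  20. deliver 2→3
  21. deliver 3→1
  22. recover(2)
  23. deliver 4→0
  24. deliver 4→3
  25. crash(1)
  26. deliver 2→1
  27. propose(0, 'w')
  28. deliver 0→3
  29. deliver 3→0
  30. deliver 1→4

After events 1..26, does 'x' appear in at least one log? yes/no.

yes

after 1 — propose(0,'x'): n0:coor/t1/[-]
after 2 — deliver 0→3: n3:part/t1/[-]
after 3 — deliver 3→0: ·
after 4 — deliver 0→2: n2:part/t1/[-]
after 5 — deliver 2→0: ·
after 6 — deliver 0→4: n4:part/t1/[-]
after 7 — deliver 4→0: ·
after 8 — deliver 0→1: n1:part/t1/[-]
after 9 — deliver 1→0: n0:coor/t1/[x]
after 10 — deliver 0→1: n1:part/t1/[x]
after 11 — deliver 0→3: n3:part/t1/[x]
after 12 — deliver 0→4: n4:part/t1/[x]
after 13 — timeout(0): n0:coor/t2/[x]
after 14 — deliver 0→3: n3:part/t2/[x]
after 15 — timeout(0): n0:coor/t3/[x]
after 16 — deliver 3→0: ·
after 17 — deliver 2→3: ·
after 18 — crash(2): n2:✗part/t1/[-]
after 19 — timeout(0): n0:coor/t4/[x]
after 20 — deliver 2→3: ·
after 21 — deliver 3→1: ·
after 22 — recover(2): n2:part/t1/[-]
after 23 — deliver 4→0: ·
after 24 — deliver 4→3: ·
after 25 — crash(1): n1:✗part/t1/[x]
after 26 — deliver 2→1: ·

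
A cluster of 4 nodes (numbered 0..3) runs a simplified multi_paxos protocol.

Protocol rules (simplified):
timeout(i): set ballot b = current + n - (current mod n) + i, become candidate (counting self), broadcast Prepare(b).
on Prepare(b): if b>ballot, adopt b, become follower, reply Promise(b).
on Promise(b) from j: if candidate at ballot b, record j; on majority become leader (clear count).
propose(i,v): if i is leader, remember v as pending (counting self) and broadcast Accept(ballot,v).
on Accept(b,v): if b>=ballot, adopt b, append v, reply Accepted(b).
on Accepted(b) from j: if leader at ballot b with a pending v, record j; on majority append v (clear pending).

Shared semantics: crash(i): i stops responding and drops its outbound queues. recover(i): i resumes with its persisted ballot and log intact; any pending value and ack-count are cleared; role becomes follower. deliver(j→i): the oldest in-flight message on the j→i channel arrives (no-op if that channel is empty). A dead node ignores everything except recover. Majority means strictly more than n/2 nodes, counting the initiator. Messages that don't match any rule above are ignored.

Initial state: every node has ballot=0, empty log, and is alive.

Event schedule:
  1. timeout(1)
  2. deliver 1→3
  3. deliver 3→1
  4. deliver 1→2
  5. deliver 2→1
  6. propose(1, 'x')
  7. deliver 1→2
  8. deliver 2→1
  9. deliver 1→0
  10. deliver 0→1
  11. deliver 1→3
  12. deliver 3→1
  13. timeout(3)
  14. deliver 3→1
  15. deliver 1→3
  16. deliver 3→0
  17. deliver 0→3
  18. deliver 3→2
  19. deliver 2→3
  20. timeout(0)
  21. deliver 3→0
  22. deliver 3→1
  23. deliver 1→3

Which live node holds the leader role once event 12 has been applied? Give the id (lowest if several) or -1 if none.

1

e1 timeout(1): 1[cand,b=5,-]
e2 deliver 1→3: 3[foll,b=5,-]
e3 deliver 3→1: ·
e4 deliver 1→2: 2[foll,b=5,-]
e5 deliver 2→1: 1[lead,b=5,-]
e6 propose(1,'x'): ·
e7 deliver 1→2: 2[foll,b=5,x]
e8 deliver 2→1: ·
e9 deliver 1→0: 0[foll,b=5,-]
e10 deliver 0→1: ·
e11 deliver 1→3: 3[foll,b=5,x]
e12 deliver 3→1: 1[lead,b=5,x]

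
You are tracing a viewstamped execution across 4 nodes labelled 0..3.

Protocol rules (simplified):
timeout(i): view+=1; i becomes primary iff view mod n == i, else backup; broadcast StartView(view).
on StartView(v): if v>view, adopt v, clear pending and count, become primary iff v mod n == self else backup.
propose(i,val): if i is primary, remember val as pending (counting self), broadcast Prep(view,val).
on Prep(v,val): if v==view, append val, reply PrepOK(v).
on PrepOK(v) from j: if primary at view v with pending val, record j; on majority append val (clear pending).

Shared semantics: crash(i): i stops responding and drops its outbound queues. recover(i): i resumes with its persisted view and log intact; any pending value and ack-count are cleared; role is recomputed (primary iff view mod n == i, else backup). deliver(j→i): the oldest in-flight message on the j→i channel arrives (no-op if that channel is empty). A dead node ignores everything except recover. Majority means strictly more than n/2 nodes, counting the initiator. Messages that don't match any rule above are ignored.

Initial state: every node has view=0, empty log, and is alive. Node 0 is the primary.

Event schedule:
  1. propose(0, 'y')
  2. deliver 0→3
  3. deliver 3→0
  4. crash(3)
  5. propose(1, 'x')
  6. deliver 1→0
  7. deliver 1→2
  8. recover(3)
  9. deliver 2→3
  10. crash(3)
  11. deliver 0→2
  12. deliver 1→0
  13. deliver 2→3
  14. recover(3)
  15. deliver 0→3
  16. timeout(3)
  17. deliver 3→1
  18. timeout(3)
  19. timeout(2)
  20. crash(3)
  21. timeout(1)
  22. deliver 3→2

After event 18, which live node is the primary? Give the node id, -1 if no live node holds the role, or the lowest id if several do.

0

step 1 propose(0,'y'): —
step 2 deliver 0→3: 3={back,v=0,log=y}
step 3 deliver 3→0: —
step 4 crash(3): 3={✗back,v=0,log=y}
step 5 propose(1,'x'): —
step 6 deliver 1→0: —
step 7 deliver 1→2: —
step 8 recover(3): 3={back,v=0,log=y}
step 9 deliver 2→3: —
step 10 crash(3): 3={✗back,v=0,log=y}
step 11 deliver 0→2: 2={back,v=0,log=y}
step 12 deliver 1→0: —
step 13 deliver 2→3: —
step 14 recover(3): 3={back,v=0,log=y}
step 15 deliver 0→3: —
step 16 timeout(3): 3={back,v=1,log=y}
step 17 deliver 3→1: 1={prim,v=1,log=-}
step 18 timeout(3): 3={back,v=2,log=y}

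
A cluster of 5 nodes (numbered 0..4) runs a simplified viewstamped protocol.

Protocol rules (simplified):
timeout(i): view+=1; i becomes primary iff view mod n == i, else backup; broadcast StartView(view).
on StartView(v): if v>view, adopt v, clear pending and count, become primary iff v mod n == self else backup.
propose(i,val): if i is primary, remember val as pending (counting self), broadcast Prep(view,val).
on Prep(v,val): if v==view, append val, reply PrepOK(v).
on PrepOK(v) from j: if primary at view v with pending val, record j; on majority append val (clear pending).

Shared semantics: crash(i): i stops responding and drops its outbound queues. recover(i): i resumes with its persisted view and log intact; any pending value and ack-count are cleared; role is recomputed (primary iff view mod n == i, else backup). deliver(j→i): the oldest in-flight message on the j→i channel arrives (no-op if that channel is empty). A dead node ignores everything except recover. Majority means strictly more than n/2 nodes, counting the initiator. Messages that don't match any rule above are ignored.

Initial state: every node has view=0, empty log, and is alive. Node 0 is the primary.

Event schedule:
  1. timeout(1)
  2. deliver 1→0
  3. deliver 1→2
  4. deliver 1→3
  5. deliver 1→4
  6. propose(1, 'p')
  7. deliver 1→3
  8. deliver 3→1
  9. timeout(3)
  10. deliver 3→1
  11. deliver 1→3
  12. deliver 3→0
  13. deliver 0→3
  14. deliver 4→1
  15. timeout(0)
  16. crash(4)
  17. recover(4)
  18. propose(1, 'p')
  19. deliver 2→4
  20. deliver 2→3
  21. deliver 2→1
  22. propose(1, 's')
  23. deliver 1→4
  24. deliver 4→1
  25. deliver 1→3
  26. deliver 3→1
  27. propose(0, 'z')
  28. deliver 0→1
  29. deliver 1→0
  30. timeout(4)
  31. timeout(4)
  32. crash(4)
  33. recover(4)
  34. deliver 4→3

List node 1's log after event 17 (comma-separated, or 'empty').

empty

1. timeout(1):  <1:prim v1 ->
2. deliver 1→0:  <0:back v1 ->
3. deliver 1→2:  <2:back v1 ->
4. deliver 1→3:  <3:back v1 ->
5. deliver 1→4:  <4:back v1 ->
6. propose(1,'p'):  nop
7. deliver 1→3:  <3:back v1 p>
8. deliver 3→1:  nop
9. timeout(3):  <3:back v2 p>
10. deliver 3→1:  <1:back v2 ->
11. deliver 1→3:  nop
12. deliver 3→0:  <0:back v2 ->
13. deliver 0→3:  nop
14. deliver 4→1:  nop
15. timeout(0):  <0:back v3 ->
16. crash(4):  <4:✗back v1 ->
17. recover(4):  <4:back v1 ->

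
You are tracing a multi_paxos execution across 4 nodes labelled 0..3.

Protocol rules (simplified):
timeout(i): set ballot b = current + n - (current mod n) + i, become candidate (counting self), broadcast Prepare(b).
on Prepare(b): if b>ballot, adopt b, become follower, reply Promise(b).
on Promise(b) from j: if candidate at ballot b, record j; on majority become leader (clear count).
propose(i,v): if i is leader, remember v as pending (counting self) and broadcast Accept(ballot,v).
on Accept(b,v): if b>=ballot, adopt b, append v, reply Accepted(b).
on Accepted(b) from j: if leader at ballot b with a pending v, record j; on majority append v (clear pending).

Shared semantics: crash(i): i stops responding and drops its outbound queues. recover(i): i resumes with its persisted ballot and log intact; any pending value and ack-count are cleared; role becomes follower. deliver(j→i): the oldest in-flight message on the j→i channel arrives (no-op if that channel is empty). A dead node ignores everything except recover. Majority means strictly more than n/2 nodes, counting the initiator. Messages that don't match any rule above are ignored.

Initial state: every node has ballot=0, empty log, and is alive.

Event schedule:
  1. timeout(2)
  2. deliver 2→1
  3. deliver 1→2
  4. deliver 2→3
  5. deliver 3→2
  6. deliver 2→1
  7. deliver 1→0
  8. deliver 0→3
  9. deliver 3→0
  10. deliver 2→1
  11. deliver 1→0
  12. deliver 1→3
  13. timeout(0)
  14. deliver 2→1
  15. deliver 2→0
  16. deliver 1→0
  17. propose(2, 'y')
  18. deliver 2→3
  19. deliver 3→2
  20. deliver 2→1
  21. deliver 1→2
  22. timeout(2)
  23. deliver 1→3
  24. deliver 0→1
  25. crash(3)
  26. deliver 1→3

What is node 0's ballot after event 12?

1. timeout(2):  <2:cand b6 ->
2. deliver 2→1:  <1:foll b6 ->
3. deliver 1→2:  nop
4. deliver 2→3:  <3:foll b6 ->
5. deliver 3→2:  <2:lead b6 ->
6. deliver 2→1:  nop
7. deliver 1→0:  nop
8. deliver 0→3:  nop
9. deliver 3→0:  nop
10. deliver 2→1:  nop
11. deliver 1→0:  nop
12. deliver 1→3:  nop

0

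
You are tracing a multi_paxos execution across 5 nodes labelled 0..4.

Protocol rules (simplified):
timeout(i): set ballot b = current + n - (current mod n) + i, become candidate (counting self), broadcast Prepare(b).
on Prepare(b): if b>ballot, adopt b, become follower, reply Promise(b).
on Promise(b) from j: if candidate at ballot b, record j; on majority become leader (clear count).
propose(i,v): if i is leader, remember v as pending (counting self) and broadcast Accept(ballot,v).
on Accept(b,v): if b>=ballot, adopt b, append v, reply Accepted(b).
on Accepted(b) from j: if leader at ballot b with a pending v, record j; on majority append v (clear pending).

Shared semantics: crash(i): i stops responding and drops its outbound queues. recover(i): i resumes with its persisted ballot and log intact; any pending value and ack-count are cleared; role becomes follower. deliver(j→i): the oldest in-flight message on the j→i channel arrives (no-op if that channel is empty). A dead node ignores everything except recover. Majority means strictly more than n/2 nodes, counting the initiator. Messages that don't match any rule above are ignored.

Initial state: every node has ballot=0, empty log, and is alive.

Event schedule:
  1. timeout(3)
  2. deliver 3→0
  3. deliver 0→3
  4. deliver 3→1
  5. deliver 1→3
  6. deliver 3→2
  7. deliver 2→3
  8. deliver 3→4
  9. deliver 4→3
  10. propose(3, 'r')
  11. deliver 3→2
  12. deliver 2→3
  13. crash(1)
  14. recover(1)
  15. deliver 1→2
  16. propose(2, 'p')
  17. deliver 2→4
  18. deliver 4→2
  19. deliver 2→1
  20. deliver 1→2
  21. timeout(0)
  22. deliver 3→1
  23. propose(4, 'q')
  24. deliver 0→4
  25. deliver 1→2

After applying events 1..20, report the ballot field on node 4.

8

after 1 — timeout(3): n3:cand/b8/[-]
after 2 — deliver 3→0: n0:foll/b8/[-]
after 3 — deliver 0→3: ·
after 4 — deliver 3→1: n1:foll/b8/[-]
after 5 — deliver 1→3: n3:lead/b8/[-]
after 6 — deliver 3→2: n2:foll/b8/[-]
after 7 — deliver 2→3: ·
after 8 — deliver 3→4: n4:foll/b8/[-]
after 9 — deliver 4→3: ·
after 10 — propose(3,'r'): ·
after 11 — deliver 3→2: n2:foll/b8/[r]
after 12 — deliver 2→3: ·
after 13 — crash(1): n1:✗foll/b8/[-]
after 14 — recover(1): n1:foll/b8/[-]
after 15 — deliver 1→2: ·
after 16 — propose(2,'p'): ·
after 17 — deliver 2→4: ·
after 18 — deliver 4→2: ·
after 19 — deliver 2→1: ·
after 20 — deliver 1→2: ·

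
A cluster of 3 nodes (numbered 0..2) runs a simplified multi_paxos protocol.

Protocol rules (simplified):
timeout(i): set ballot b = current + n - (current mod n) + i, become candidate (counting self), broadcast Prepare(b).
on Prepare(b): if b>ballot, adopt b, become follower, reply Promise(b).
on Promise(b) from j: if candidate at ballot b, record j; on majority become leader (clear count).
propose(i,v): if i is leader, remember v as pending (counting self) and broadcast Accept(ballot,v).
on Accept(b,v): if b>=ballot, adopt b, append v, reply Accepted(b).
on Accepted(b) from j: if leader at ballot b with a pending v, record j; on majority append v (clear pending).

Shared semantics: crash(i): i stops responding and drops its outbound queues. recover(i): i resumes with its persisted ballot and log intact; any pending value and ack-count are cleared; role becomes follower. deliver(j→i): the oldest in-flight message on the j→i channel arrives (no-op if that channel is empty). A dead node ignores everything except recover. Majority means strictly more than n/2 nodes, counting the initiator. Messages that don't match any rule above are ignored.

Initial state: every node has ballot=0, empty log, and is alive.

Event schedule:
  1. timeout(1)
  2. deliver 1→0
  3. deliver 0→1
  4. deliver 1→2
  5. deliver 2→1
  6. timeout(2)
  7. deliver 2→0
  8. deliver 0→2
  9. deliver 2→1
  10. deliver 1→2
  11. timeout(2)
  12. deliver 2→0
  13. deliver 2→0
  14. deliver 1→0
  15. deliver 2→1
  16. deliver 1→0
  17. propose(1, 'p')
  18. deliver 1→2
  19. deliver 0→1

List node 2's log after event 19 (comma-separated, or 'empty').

empty

[1] timeout(1) → N1(cand b4 [-])
[2] deliver 1→0 → N0(foll b4 [-])
[3] deliver 0→1 → N1(lead b4 [-])
[4] deliver 1→2 → N2(foll b4 [-])
[5] deliver 2→1 → ∅
[6] timeout(2) → N2(cand b8 [-])
[7] deliver 2→0 → N0(foll b8 [-])
[8] deliver 0→2 → N2(lead b8 [-])
[9] deliver 2→1 → N1(foll b8 [-])
[10] deliver 1→2 → ∅
[11] timeout(2) → N2(cand b11 [-])
[12] deliver 2→0 → N0(foll b11 [-])
[13] deliver 2→0 → ∅
[14] deliver 1→0 → ∅
[15] deliver 2→1 → N1(foll b11 [-])
[16] deliver 1→0 → ∅
[17] propose(1,'p') → ∅
[18] deliver 1→2 → N2(lead b11 [-])
[19] deliver 0→1 → ∅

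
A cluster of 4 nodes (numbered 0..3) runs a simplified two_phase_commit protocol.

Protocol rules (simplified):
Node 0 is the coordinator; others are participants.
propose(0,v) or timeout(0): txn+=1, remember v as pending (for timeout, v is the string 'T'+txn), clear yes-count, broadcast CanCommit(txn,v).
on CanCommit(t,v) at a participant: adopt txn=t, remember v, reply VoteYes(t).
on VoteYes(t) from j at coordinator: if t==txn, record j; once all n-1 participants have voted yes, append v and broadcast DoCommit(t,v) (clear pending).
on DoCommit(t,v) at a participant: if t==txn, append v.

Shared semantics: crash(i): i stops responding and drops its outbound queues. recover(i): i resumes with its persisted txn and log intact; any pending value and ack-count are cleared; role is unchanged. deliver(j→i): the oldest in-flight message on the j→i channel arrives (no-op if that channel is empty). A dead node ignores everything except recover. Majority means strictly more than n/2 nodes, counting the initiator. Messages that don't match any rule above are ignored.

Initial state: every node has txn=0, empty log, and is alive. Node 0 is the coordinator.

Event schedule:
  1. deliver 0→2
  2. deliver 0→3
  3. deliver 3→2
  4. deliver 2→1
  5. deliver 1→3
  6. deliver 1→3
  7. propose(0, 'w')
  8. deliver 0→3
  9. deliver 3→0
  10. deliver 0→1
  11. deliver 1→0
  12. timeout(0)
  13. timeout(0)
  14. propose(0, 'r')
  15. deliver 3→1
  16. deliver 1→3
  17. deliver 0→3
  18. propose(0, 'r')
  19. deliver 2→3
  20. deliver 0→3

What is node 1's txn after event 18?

step 1 deliver 0→2: —
step 2 deliver 0→3: —
step 3 deliver 3→2: —
step 4 deliver 2→1: —
step 5 deliver 1→3: —
step 6 deliver 1→3: —
step 7 propose(0,'w'): 0={coor,t=1,log=-}
step 8 deliver 0→3: 3={part,t=1,log=-}
step 9 deliver 3→0: —
step 10 deliver 0→1: 1={part,t=1,log=-}
step 11 deliver 1→0: —
step 12 timeout(0): 0={coor,t=2,log=-}
step 13 timeout(0): 0={coor,t=3,log=-}
step 14 propose(0,'r'): 0={coor,t=4,log=-}
step 15 deliver 3→1: —
step 16 deliver 1→3: —
step 17 deliver 0→3: 3={part,t=2,log=-}
step 18 propose(0,'r'): 0={coor,t=5,log=-}

1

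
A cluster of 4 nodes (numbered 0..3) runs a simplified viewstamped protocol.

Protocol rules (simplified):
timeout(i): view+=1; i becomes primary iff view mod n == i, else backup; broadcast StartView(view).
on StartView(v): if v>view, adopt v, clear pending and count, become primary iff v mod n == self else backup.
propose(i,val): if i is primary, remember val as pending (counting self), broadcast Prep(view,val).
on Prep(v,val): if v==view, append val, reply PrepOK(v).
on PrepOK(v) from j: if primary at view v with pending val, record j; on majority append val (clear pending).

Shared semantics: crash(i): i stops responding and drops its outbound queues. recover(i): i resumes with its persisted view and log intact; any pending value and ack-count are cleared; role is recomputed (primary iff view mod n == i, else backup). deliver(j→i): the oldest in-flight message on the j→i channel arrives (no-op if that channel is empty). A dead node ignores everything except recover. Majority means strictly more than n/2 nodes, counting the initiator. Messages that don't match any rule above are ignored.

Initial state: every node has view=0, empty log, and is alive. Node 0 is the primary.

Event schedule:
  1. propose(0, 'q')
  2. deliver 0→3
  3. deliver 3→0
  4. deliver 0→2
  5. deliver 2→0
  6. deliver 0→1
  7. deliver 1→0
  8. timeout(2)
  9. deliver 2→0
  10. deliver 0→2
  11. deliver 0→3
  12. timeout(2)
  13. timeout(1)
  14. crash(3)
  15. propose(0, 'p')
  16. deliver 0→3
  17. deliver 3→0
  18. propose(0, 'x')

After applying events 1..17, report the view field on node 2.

2

1. propose(0,'q'):  nop
2. deliver 0→3:  <3:back v0 q>
3. deliver 3→0:  nop
4. deliver 0→2:  <2:back v0 q>
5. deliver 2→0:  <0:prim v0 q>
6. deliver 0→1:  <1:back v0 q>
7. deliver 1→0:  nop
8. timeout(2):  <2:back v1 q>
9. deliver 2→0:  <0:back v1 q>
10. deliver 0→2:  nop
11. deliver 0→3:  nop
12. timeout(2):  <2:prim v2 q>
13. timeout(1):  <1:prim v1 q>
14. crash(3):  <3:✗back v0 q>
15. propose(0,'p'):  nop
16. deliver 0→3:  nop
17. deliver 3→0:  nop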